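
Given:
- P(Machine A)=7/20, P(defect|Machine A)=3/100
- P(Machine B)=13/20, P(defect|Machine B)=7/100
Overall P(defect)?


P(B) = Σ P(B|Aᵢ)×P(Aᵢ)
  3/100×7/20 = 21/2000
  7/100×13/20 = 91/2000
Sum = 7/125

P(defect) = 7/125 ≈ 5.60%


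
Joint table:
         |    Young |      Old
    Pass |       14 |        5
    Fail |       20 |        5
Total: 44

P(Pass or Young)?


P(Pass∨Young) = P(Pass) + P(Young) - P(Pass∧Young)
= (19 + 34 - 14)/44 = 39/44

P = 39/44 ≈ 88.64%


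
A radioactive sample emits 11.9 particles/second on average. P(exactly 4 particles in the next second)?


Poisson(λ=11.9): P(X=4) = e^(-λ)×λ^k/k!
= e^(-11.9) × 11.9^4 / 4!
≈ 6.790404807e-06 × 20053.3921 / 24 ≈ 0.005674

P(X=4) ≈ 0.005674 ≈ 0.57%


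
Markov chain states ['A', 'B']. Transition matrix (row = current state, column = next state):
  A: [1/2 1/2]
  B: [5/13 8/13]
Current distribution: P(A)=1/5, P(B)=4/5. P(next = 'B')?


P(next=B) = Σᵢ P(now=i)×P(i→B)
= 1/5×1/2 + 4/5×8/13
= 1/10 + 32/65 = 77/130

P = 77/130 ≈ 0.5923


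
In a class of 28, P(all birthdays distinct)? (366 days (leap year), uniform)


P(all different) = Π(366-i)/366 for i=0..27
= (366/366)×(365/366)×...×(339/366)
= 0.346570

P ≈ 0.3466 ≈ 34.66%


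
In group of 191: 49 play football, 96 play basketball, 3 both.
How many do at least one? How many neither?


|A∪B| = 49+96-3 = 142
Neither = 191-142 = 49

At least one: 142; Neither: 49


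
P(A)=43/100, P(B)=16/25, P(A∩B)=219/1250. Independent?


P(A)×P(B) = 172/625
P(A∩B) = 219/1250
Not equal → NOT independent

No, not independent


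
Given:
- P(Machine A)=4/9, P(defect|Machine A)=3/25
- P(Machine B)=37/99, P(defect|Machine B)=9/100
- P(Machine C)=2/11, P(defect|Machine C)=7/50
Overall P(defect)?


P(B) = Σ P(B|Aᵢ)×P(Aᵢ)
  3/25×4/9 = 4/75
  9/100×37/99 = 37/1100
  7/50×2/11 = 7/275
Sum = 371/3300

P(defect) = 371/3300 ≈ 11.24%


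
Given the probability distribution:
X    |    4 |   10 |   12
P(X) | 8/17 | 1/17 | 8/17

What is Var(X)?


E[X] = 138/17
E[X²] = 1380/17
Var(X) = E[X²] - (E[X])² = 1380/17 - 19044/289 = 4416/289

Var(X) = 4416/289 ≈ 15.2803


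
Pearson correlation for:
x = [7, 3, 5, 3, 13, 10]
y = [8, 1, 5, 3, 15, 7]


n=6, Σx=41, Σy=39, Σxy=358, Σx²=361, Σy²=373
r = (6×358 - 41×39)/√((6×361 - 41²)(6×373 - 39²))
= 549/√(485×717) = 549/√347745 ≈ 549/589.6991 ≈ 0.9310

r ≈ 0.9310


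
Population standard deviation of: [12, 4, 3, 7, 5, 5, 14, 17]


Mean = 67/8
  (12-67/8)²=841/64
  (4-67/8)²=1225/64
  (3-67/8)²=1849/64
  (7-67/8)²=121/64
  (5-67/8)²=729/64
  (5-67/8)²=729/64
  (14-67/8)²=2025/64
  (17-67/8)²=4761/64
Σ(x-μ)² = 1535/8
σ² = (1535/8)/8 = 1535/64

σ = √(1535/64) ≈ 4.8974


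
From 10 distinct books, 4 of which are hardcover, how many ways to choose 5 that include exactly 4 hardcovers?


Choose 4 of the 4 hardcovers and 1 of the other 6 books:
C(4,4)×C(6,1) = 1×6 = 6

6


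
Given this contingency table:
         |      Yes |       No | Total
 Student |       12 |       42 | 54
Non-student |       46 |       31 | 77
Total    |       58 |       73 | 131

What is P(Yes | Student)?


P(Yes | Student) = 12/(12+42) = 12/54 = 2/9

P(Yes|Student) = 2/9 ≈ 22.22%


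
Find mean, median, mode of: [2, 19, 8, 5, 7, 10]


Sorted: [2, 5, 7, 8, 10, 19]
Mean = 51/6 = 17/2
Median = 15/2
Freq: {2: 1, 19: 1, 8: 1, 5: 1, 7: 1, 10: 1}
Mode: No mode

Mean=17/2, Median=15/2, Mode=No mode


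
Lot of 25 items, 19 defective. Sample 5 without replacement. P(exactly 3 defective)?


Hypergeometric: C(19,3)×C(6,2)/C(25,5)
= 969×15/53130 = 969/3542

P(X=3) = 969/3542 ≈ 27.36%


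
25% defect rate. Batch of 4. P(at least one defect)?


P(all good) = (3/4)^4 = 81/256
P(≥1 defect) = 175/256

P = 175/256 ≈ 68.36%


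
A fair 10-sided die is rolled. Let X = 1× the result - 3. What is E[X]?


E[die] = (1+10)/2 = 11/2
E[X] = 1×11/2 - 3 = 5/2

E[X] = 5/2


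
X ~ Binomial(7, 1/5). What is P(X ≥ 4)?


P(X ≥ 4) = Σ P(X=i) for i=4..7
P(X=4) = 448/15625
P(X=5) = 336/78125
P(X=6) = 28/78125
P(X=7) = 1/78125
Sum = 521/15625

P(X ≥ 4) = 521/15625 ≈ 3.33%


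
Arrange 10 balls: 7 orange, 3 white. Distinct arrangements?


10!/(7!×3!) = 120

120


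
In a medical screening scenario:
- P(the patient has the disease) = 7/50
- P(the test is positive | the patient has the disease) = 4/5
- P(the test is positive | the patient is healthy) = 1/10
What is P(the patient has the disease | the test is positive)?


Using Bayes' theorem:
P(A|B) = P(B|A)·P(A) / P(B)

P(the test is positive) = 4/5 × 7/50 + 1/10 × 43/50
= 14/125 + 43/500 = 99/500

P(the patient has the disease|the test is positive) = (14/125) / (99/500) = 56/99

P(the patient has the disease|the test is positive) = 56/99 ≈ 56.57%


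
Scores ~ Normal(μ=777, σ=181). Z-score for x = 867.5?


z = (x - μ)/σ = (867.5 - 777)/181 = 0.5

z = 0.5


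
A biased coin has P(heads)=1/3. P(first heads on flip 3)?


Geometric: P(X=3) = (1-p)^(k-1)×p = (2/3)^2×1/3 = 4/27

P(X=3) = 4/27 ≈ 14.81%


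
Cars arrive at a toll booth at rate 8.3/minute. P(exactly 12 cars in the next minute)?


Poisson(λ=8.3): P(X=12) = e^(-λ)×λ^k/k!
= e^(-8.3) × 8.3^12 / 12!
≈ 0.0002485168271 × 106890007739 / 479001600 ≈ 0.055457

P(X=12) ≈ 0.055457 ≈ 5.55%


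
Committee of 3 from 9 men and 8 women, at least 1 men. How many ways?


Count by #men:
  1M,2W: C(9,1)×C(8,2)=252
  2M,1W: C(9,2)×C(8,1)=288
  3M,0W: C(9,3)×C(8,0)=84
Total = 624

624


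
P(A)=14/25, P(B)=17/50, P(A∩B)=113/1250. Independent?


P(A)×P(B) = 119/625
P(A∩B) = 113/1250
Not equal → NOT independent

No, not independent


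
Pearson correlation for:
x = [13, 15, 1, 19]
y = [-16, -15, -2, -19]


n=4, Σx=48, Σy=-52, Σxy=-796, Σx²=756, Σy²=846
r = (4×(-796) - 48×(-52))/√((4×756 - 48²)(4×846 - (-52)²))
= -688/√(720×680) = -688/√489600 ≈ -688/699.7142 ≈ -0.9833

r ≈ -0.9833


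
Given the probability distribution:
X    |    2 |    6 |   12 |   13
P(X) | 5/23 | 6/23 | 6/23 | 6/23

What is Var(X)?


E[X] = 196/23
E[X²] = 2114/23
Var(X) = E[X²] - (E[X])² = 2114/23 - 38416/529 = 10206/529

Var(X) = 10206/529 ≈ 19.2930


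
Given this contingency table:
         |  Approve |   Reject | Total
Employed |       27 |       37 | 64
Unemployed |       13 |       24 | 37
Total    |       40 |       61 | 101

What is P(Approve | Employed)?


P(Approve | Employed) = 27/(27+37) = 27/64

P(Approve|Employed) = 27/64 ≈ 42.19%


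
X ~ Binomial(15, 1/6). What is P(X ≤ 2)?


P(X ≤ 2) = Σ P(X=i) for i=0..2
P(X=0) = 30517578125/470184984576
P(X=1) = 30517578125/156728328192
P(X=2) = 42724609375/156728328192
Sum = 250244140625/470184984576

P(X ≤ 2) = 250244140625/470184984576 ≈ 53.22%


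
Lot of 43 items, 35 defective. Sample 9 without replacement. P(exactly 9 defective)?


Hypergeometric: C(35,9)×C(8,0)/C(43,9)
= 70607460×1/563921995 = 2017356/16112057

P(X=9) = 2017356/16112057 ≈ 12.52%


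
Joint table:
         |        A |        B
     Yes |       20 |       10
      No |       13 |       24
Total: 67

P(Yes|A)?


P(Yes|A) = 20/(20+13) = 20/33

P = 20/33 ≈ 60.61%


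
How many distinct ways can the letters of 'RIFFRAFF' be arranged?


Letters: 8, freq: {'R': 2, 'I': 1, 'F': 4, 'A': 1}
8!/(2!×1!×4!×1!) = 40320/48 = 840

840


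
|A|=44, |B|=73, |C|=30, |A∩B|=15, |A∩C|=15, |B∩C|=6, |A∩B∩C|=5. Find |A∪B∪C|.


|A∪B∪C| = 44+73+30-15-15-6+5 = 116

|A∪B∪C| = 116


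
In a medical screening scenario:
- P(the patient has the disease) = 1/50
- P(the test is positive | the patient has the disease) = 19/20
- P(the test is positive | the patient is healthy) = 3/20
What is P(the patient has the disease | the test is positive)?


Using Bayes' theorem:
P(A|B) = P(B|A)·P(A) / P(B)

P(the test is positive) = 19/20 × 1/50 + 3/20 × 49/50
= 19/1000 + 147/1000 = 83/500

P(the patient has the disease|the test is positive) = (19/1000) / (83/500) = 19/166

P(the patient has the disease|the test is positive) = 19/166 ≈ 11.45%


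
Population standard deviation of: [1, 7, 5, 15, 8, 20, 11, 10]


Mean = 77/8
  (1-77/8)²=4761/64
  (7-77/8)²=441/64
  (5-77/8)²=1369/64
  (15-77/8)²=1849/64
  (8-77/8)²=169/64
  (20-77/8)²=6889/64
  (11-77/8)²=121/64
  (10-77/8)²=9/64
Σ(x-μ)² = 1951/8
σ² = (1951/8)/8 = 1951/64

σ = √(1951/64) ≈ 5.5213


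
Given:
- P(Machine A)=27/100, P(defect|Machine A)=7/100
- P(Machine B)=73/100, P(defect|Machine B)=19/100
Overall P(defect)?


P(B) = Σ P(B|Aᵢ)×P(Aᵢ)
  7/100×27/100 = 189/10000
  19/100×73/100 = 1387/10000
Sum = 197/1250

P(defect) = 197/1250 ≈ 15.76%


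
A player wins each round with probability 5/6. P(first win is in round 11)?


Geometric: P(X=11) = (1-p)^(k-1)×p = (1/6)^10×5/6 = 5/362797056

P(X=11) = 5/362797056 ≈ 0.00%


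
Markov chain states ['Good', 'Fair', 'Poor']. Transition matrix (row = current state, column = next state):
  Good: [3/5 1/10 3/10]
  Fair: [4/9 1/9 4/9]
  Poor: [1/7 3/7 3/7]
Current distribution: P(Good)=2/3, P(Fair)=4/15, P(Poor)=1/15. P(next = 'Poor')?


P(next=Poor) = Σᵢ P(now=i)×P(i→Poor)
= 2/3×3/10 + 4/15×4/9 + 1/15×3/7
= 1/5 + 16/135 + 1/35 = 328/945

P = 328/945 ≈ 0.3471


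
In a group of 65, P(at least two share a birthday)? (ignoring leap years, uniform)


P(all different) = Π(365-i)/365 for i=0..64
= 0.002317
P(match) = 1 - 0.002317 = 0.997683

P ≈ 0.9977 ≈ 99.77%


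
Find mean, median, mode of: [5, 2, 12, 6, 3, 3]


Sorted: [2, 3, 3, 5, 6, 12]
Mean = 31/6
Median = 4
Freq: {5: 1, 2: 1, 12: 1, 6: 1, 3: 2}
Mode: [3]

Mean=31/6, Median=4, Mode=3


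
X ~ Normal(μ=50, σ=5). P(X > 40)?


z = (40-50)/5 = -2.0
P(X > 40) = 1 - P(Z ≤ -2.0) = 1 - 0.0228 = 0.9772

P(X > 40) ≈ 0.9772


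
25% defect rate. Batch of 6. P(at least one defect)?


P(all good) = (3/4)^6 = 729/4096
P(≥1 defect) = 3367/4096

P = 3367/4096 ≈ 82.20%


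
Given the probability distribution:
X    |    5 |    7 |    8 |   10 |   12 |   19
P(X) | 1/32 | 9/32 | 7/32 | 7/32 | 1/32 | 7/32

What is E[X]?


E[X] = Σ x·P(X=x)
= (5)×(1/32) + (7)×(9/32) + (8)×(7/32) + (10)×(7/32) + (12)×(1/32) + (19)×(7/32)
= 339/32

E[X] = 339/32


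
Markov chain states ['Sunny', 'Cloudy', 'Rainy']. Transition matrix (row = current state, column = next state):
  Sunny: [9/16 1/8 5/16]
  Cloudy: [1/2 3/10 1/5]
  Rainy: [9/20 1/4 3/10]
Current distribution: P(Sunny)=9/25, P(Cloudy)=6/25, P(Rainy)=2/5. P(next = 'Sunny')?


P(next=Sunny) = Σᵢ P(now=i)×P(i→Sunny)
= 9/25×9/16 + 6/25×1/2 + 2/5×9/20
= 81/400 + 3/25 + 9/50 = 201/400

P = 201/400 ≈ 0.5025


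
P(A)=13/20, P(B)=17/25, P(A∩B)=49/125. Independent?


P(A)×P(B) = 221/500
P(A∩B) = 49/125
Not equal → NOT independent

No, not independent


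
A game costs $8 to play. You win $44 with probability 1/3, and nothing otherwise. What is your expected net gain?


E[gain] = (44-8)×1/3 + (-8)×2/3
= 12 - 16/3 = 20/3

Expected net gain = $20/3 ≈ $6.67


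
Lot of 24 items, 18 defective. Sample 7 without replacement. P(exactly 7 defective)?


Hypergeometric: C(18,7)×C(6,0)/C(24,7)
= 31824×1/346104 = 442/4807

P(X=7) = 442/4807 ≈ 9.19%


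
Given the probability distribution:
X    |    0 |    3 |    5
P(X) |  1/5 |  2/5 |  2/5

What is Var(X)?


E[X] = 16/5
E[X²] = 68/5
Var(X) = E[X²] - (E[X])² = 68/5 - 256/25 = 84/25

Var(X) = 84/25 ≈ 3.3600


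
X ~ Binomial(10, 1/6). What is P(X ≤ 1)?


P(X ≤ 1) = Σ P(X=i) for i=0..1
P(X=0) = 9765625/60466176
P(X=1) = 9765625/30233088
Sum = 9765625/20155392

P(X ≤ 1) = 9765625/20155392 ≈ 48.45%


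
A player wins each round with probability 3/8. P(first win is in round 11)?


Geometric: P(X=11) = (1-p)^(k-1)×p = (5/8)^10×3/8 = 29296875/8589934592

P(X=11) = 29296875/8589934592 ≈ 0.34%


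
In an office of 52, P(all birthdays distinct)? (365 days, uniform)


P(all different) = Π(365-i)/365 for i=0..51
= (365/365)×(364/365)×...×(314/365)
= 0.021995

P ≈ 0.0220 ≈ 2.20%


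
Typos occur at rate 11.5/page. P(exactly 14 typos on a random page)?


Poisson(λ=11.5): P(X=14) = e^(-λ)×λ^k/k!
= e^(-11.5) × 11.5^14 / 14!
≈ 1.01300936e-05 × 7.07570576449e+14 / 87178291200 ≈ 0.082220

P(X=14) ≈ 0.082220 ≈ 8.22%


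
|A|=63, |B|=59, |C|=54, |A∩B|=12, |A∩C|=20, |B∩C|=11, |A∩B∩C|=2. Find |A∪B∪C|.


|A∪B∪C| = 63+59+54-12-20-11+2 = 135

|A∪B∪C| = 135


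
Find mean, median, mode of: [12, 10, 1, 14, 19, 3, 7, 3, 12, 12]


Sorted: [1, 3, 3, 7, 10, 12, 12, 12, 14, 19]
Mean = 93/10
Median = 11
Freq: {12: 3, 10: 1, 1: 1, 14: 1, 19: 1, 3: 2, 7: 1}
Mode: [12]

Mean=93/10, Median=11, Mode=12


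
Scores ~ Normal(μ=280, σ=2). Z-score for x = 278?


z = (x - μ)/σ = (278 - 280)/2 = -1.0

z = -1.0


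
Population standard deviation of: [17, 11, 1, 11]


Mean = 40/4 = 10
  (17-10)²=49
  (11-10)²=1
  (1-10)²=81
  (11-10)²=1
Σ(x-μ)² = 132
σ² = 132/4 = 33

σ = √(33) ≈ 5.7446


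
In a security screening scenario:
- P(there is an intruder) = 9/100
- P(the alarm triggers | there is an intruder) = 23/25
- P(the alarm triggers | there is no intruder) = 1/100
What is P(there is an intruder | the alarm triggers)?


Using Bayes' theorem:
P(A|B) = P(B|A)·P(A) / P(B)

P(the alarm triggers) = 23/25 × 9/100 + 1/100 × 91/100
= 207/2500 + 91/10000 = 919/10000

P(there is an intruder|the alarm triggers) = (207/2500) / (919/10000) = 828/919

P(there is an intruder|the alarm triggers) = 828/919 ≈ 90.10%


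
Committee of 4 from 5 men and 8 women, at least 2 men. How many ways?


Count by #men:
  2M,2W: C(5,2)×C(8,2)=280
  3M,1W: C(5,3)×C(8,1)=80
  4M,0W: C(5,4)×C(8,0)=5
Total = 365

365


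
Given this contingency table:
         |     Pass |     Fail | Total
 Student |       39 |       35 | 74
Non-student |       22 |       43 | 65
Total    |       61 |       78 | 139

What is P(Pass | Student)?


P(Pass | Student) = 39/(39+35) = 39/74

P(Pass|Student) = 39/74 ≈ 52.70%


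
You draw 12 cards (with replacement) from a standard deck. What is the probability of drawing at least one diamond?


P(not a diamond) = 39/52 = 3/4
P(none in 12 draws) = (3/4)^12 = 531441/16777216
P(≥1 diamond) = 1 - 531441/16777216 = 16245775/16777216

P = 16245775/16777216 ≈ 96.83%


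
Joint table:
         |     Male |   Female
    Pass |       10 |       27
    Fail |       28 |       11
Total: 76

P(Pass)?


P(Pass) = (10+27)/76 = 37/76

P(Pass) = 37/76 ≈ 48.68%


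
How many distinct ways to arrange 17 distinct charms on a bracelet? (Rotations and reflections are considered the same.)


Free circular arrangements: rotations and reflections both identified.
(n-1)!/2 = 16!/2 = 20922789888000/2 = 10461394944000

10461394944000


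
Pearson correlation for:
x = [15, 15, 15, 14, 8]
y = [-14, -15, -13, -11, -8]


n=5, Σx=67, Σy=-61, Σxy=-848, Σx²=935, Σy²=775
r = (5×(-848) - 67×(-61))/√((5×935 - 67²)(5×775 - (-61)²))
= -153/√(186×154) = -153/√28644 ≈ -153/169.2454 ≈ -0.9040

r ≈ -0.9040


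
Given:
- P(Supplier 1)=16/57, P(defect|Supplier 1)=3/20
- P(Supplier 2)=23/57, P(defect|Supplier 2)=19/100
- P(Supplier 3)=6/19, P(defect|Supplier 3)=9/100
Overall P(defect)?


P(B) = Σ P(B|Aᵢ)×P(Aᵢ)
  3/20×16/57 = 4/95
  19/100×23/57 = 23/300
  9/100×6/19 = 27/950
Sum = 839/5700

P(defect) = 839/5700 ≈ 14.72%


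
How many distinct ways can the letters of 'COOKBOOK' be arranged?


Letters: 8, freq: {'C': 1, 'O': 4, 'K': 2, 'B': 1}
8!/(1!×4!×2!×1!) = 40320/48 = 840

840


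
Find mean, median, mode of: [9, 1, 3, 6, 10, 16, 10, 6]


Sorted: [1, 3, 6, 6, 9, 10, 10, 16]
Mean = 61/8
Median = 15/2
Freq: {9: 1, 1: 1, 3: 1, 6: 2, 10: 2, 16: 1}
Mode: [6, 10]

Mean=61/8, Median=15/2, Mode=[6, 10]


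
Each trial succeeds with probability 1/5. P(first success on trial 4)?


Geometric: P(X=4) = (1-p)^(k-1)×p = (4/5)^3×1/5 = 64/625

P(X=4) = 64/625 ≈ 10.24%


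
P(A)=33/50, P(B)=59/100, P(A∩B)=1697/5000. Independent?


P(A)×P(B) = 1947/5000
P(A∩B) = 1697/5000
Not equal → NOT independent

No, not independent


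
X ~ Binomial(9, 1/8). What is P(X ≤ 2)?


P(X ≤ 2) = Σ P(X=i) for i=0..2
P(X=0) = 40353607/134217728
P(X=1) = 51883209/134217728
P(X=2) = 7411887/33554432
Sum = 30471091/33554432

P(X ≤ 2) = 30471091/33554432 ≈ 90.81%


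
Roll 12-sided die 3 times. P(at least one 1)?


P(no 1)^3 = (11/12)^3 = 1331/1728
P(≥1) = 1 - 1331/1728 = 397/1728

P = 397/1728 ≈ 22.97%


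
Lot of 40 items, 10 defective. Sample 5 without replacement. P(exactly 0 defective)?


Hypergeometric: C(10,0)×C(30,5)/C(40,5)
= 1×142506/658008 = 609/2812

P(X=0) = 609/2812 ≈ 21.66%


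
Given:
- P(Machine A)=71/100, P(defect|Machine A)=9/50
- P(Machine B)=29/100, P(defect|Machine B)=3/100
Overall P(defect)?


P(B) = Σ P(B|Aᵢ)×P(Aᵢ)
  9/50×71/100 = 639/5000
  3/100×29/100 = 87/10000
Sum = 273/2000

P(defect) = 273/2000 ≈ 13.65%


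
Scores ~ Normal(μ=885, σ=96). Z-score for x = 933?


z = (x - μ)/σ = (933 - 885)/96 = 0.5

z = 0.5


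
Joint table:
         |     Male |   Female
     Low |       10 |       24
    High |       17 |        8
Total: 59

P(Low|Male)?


P(Low|Male) = 10/(10+17) = 10/27

P = 10/27 ≈ 37.04%


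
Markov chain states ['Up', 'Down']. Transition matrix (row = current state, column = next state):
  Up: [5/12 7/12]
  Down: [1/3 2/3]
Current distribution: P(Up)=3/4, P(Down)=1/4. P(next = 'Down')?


P(next=Down) = Σᵢ P(now=i)×P(i→Down)
= 3/4×7/12 + 1/4×2/3
= 7/16 + 1/6 = 29/48

P = 29/48 ≈ 0.6042


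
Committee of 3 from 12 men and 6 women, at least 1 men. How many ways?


Count by #men:
  1M,2W: C(12,1)×C(6,2)=180
  2M,1W: C(12,2)×C(6,1)=396
  3M,0W: C(12,3)×C(6,0)=220
Total = 796

796


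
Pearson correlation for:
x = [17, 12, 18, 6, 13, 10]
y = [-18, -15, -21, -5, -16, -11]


n=6, Σx=76, Σy=-86, Σxy=-1212, Σx²=1062, Σy²=1392
r = (6×(-1212) - 76×(-86))/√((6×1062 - 76²)(6×1392 - (-86)²))
= -736/√(596×956) = -736/√569776 ≈ -736/754.8351 ≈ -0.9750

r ≈ -0.9750


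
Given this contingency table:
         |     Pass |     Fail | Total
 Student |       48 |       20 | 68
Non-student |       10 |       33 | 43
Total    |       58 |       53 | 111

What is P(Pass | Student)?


P(Pass | Student) = 48/(48+20) = 48/68 = 12/17

P(Pass|Student) = 12/17 ≈ 70.59%


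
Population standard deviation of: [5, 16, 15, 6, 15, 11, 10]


Mean = 78/7
  (5-78/7)²=1849/49
  (16-78/7)²=1156/49
  (15-78/7)²=729/49
  (6-78/7)²=1296/49
  (15-78/7)²=729/49
  (11-78/7)²=1/49
  (10-78/7)²=64/49
Σ(x-μ)² = 832/7
σ² = (832/7)/7 = 832/49

σ = √(832/49) ≈ 4.1206


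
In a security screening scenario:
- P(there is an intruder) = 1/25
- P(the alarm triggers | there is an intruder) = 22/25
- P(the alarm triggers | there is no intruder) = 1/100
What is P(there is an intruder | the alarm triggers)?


Using Bayes' theorem:
P(A|B) = P(B|A)·P(A) / P(B)

P(the alarm triggers) = 22/25 × 1/25 + 1/100 × 24/25
= 22/625 + 6/625 = 28/625

P(there is an intruder|the alarm triggers) = (22/625) / (28/625) = 11/14

P(there is an intruder|the alarm triggers) = 11/14 ≈ 78.57%


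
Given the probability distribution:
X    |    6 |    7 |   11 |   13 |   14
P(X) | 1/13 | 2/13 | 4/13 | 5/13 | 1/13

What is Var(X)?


E[X] = 11
E[X²] = 1659/13
Var(X) = E[X²] - (E[X])² = 1659/13 - 121 = 86/13

Var(X) = 86/13 ≈ 6.6154


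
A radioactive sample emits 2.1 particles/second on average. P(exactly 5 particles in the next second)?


Poisson(λ=2.1): P(X=5) = e^(-λ)×λ^k/k!
= e^(-2.1) × 2.1^5 / 5!
≈ 0.1224564283 × 40.84101 / 120 ≈ 0.041677

P(X=5) ≈ 0.041677 ≈ 4.17%


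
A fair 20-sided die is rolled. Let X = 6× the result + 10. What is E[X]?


E[die] = (1+20)/2 = 21/2
E[X] = 6×21/2 + 10 = 73

E[X] = 73


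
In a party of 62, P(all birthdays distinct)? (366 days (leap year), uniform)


P(all different) = Π(366-i)/366 for i=0..61
= (366/366)×(365/366)×...×(305/366)
= 0.004156

P ≈ 0.0042 ≈ 0.42%


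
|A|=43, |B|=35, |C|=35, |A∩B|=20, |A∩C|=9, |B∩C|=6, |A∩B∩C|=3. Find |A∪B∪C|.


|A∪B∪C| = 43+35+35-20-9-6+3 = 81

|A∪B∪C| = 81


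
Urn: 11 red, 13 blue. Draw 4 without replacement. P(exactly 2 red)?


Hypergeometric: C(11,2)×C(13,2)/C(24,4)
= 55×78/10626 = 65/161

P(X=2) = 65/161 ≈ 40.37%


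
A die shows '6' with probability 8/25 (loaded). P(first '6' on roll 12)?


Geometric: P(X=12) = (1-p)^(k-1)×p = (17/25)^11×8/25 = 274175170461064/59604644775390625

P(X=12) = 274175170461064/59604644775390625 ≈ 0.46%


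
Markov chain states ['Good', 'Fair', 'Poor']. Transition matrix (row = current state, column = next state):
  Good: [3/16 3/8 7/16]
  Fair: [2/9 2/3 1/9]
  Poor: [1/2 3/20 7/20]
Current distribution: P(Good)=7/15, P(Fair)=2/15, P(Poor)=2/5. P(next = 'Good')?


P(next=Good) = Σᵢ P(now=i)×P(i→Good)
= 7/15×3/16 + 2/15×2/9 + 2/5×1/2
= 7/80 + 4/135 + 1/5 = 137/432

P = 137/432 ≈ 0.3171


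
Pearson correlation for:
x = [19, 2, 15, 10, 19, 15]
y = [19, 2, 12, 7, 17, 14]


n=6, Σx=80, Σy=71, Σxy=1148, Σx²=1276, Σy²=1043
r = (6×1148 - 80×71)/√((6×1276 - 80²)(6×1043 - 71²))
= 1208/√(1256×1217) = 1208/√1528552 ≈ 1208/1236.3462 ≈ 0.9771

r ≈ 0.9771


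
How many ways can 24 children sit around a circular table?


Circular arrangements of 24 distinct objects: fix one position to break rotational symmetry.
(n-1)! = 23! = 25852016738884976640000

25852016738884976640000


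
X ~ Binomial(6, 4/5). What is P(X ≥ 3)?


P(X ≥ 3) = Σ P(X=i) for i=3..6
P(X=3) = 256/3125
P(X=4) = 768/3125
P(X=5) = 6144/15625
P(X=6) = 4096/15625
Sum = 3072/3125

P(X ≥ 3) = 3072/3125 ≈ 98.30%


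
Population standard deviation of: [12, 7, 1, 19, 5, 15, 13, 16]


Mean = 88/8 = 11
  (12-11)²=1
  (7-11)²=16
  (1-11)²=100
  (19-11)²=64
  (5-11)²=36
  (15-11)²=16
  (13-11)²=4
  (16-11)²=25
Σ(x-μ)² = 262
σ² = 262/8 = 131/4

σ = √(131/4) ≈ 5.7228


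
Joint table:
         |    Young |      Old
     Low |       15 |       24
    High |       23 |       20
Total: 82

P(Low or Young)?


P(Low∨Young) = P(Low) + P(Young) - P(Low∧Young)
= (39 + 38 - 15)/82 = 62/82 = 31/41

P = 31/41 ≈ 75.61%


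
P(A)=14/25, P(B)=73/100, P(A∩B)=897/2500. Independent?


P(A)×P(B) = 511/1250
P(A∩B) = 897/2500
Not equal → NOT independent

No, not independent


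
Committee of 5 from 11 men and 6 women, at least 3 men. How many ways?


Count by #men:
  3M,2W: C(11,3)×C(6,2)=2475
  4M,1W: C(11,4)×C(6,1)=1980
  5M,0W: C(11,5)×C(6,0)=462
Total = 4917

4917


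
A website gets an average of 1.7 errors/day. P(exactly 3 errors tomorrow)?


Poisson(λ=1.7): P(X=3) = e^(-λ)×λ^k/k!
= e^(-1.7) × 1.7^3 / 3!
≈ 0.1826835241 × 4.913 / 6 ≈ 0.149587

P(X=3) ≈ 0.149587 ≈ 14.96%


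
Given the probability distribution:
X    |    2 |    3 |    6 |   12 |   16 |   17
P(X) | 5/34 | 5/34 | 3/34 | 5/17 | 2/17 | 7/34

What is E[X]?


E[X] = Σ x·P(X=x)
= (2)×(5/34) + (3)×(5/34) + (6)×(3/34) + (12)×(5/17) + (16)×(2/17) + (17)×(7/34)
= 173/17

E[X] = 173/17


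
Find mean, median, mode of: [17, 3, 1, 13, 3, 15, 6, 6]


Sorted: [1, 3, 3, 6, 6, 13, 15, 17]
Mean = 64/8 = 8
Median = 6
Freq: {17: 1, 3: 2, 1: 1, 13: 1, 15: 1, 6: 2}
Mode: [3, 6]

Mean=8, Median=6, Mode=[3, 6]


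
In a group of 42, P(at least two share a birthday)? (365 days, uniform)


P(all different) = Π(365-i)/365 for i=0..41
= 0.085970
P(match) = 1 - 0.085970 = 0.914030

P ≈ 0.9140 ≈ 91.40%


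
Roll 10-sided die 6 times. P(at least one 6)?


P(no 6)^6 = (9/10)^6 = 531441/1000000
P(≥1) = 1 - 531441/1000000 = 468559/1000000

P = 468559/1000000 ≈ 46.86%


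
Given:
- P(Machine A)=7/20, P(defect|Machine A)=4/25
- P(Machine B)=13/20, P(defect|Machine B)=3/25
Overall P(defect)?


P(B) = Σ P(B|Aᵢ)×P(Aᵢ)
  4/25×7/20 = 7/125
  3/25×13/20 = 39/500
Sum = 67/500

P(defect) = 67/500 ≈ 13.40%


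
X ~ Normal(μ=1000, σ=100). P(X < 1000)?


z = (1000-1000)/100 = 0.0
P(Z < 0.0) = 0.5000

P(X < 1000) ≈ 0.5000


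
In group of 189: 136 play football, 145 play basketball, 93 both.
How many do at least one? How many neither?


|A∪B| = 136+145-93 = 188
Neither = 189-188 = 1

At least one: 188; Neither: 1


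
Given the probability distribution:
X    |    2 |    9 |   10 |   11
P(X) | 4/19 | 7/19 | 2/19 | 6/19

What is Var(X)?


E[X] = 157/19
E[X²] = 1509/19
Var(X) = E[X²] - (E[X])² = 1509/19 - 24649/361 = 4022/361

Var(X) = 4022/361 ≈ 11.1413


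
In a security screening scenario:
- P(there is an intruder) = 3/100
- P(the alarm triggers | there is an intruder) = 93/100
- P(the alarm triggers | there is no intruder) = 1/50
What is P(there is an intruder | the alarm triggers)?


Using Bayes' theorem:
P(A|B) = P(B|A)·P(A) / P(B)

P(the alarm triggers) = 93/100 × 3/100 + 1/50 × 97/100
= 279/10000 + 97/5000 = 473/10000

P(there is an intruder|the alarm triggers) = (279/10000) / (473/10000) = 279/473

P(there is an intruder|the alarm triggers) = 279/473 ≈ 58.99%


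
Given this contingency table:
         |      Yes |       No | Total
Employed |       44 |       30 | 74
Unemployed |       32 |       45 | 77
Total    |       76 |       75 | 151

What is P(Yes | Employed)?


P(Yes | Employed) = 44/(44+30) = 44/74 = 22/37

P(Yes|Employed) = 22/37 ≈ 59.46%


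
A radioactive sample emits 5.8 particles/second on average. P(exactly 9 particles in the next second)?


Poisson(λ=5.8): P(X=9) = e^(-λ)×λ^k/k!
= e^(-5.8) × 5.8^9 / 9!
≈ 0.003027554745 × 7427658.73964 / 362880 ≈ 0.061970

P(X=9) ≈ 0.061970 ≈ 6.20%


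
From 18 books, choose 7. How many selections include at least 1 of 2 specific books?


Complement: C(18,7) - C(16,7) = 31824 - 11440 = 20384

20384


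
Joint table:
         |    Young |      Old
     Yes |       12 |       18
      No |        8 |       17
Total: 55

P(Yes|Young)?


P(Yes|Young) = 12/(12+8) = 12/20 = 3/5

P = 3/5 ≈ 60.00%


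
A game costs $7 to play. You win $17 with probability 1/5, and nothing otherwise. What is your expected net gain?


E[gain] = (17-7)×1/5 + (-7)×4/5
= 2 - 28/5 = -18/5

Expected net gain = $-18/5 ≈ $-3.60


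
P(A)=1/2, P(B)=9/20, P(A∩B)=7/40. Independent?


P(A)×P(B) = 9/40
P(A∩B) = 7/40
Not equal → NOT independent

No, not independent


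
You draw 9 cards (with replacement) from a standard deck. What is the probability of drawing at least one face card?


P(not a face card) = 40/52 = 10/13
P(none in 9 draws) = (10/13)^9 = 1000000000/10604499373
P(≥1 face card) = 1 - 1000000000/10604499373 = 9604499373/10604499373

P = 9604499373/10604499373 ≈ 90.57%


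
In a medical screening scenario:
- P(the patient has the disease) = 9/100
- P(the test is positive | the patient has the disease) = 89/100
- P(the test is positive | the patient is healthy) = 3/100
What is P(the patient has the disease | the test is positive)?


Using Bayes' theorem:
P(A|B) = P(B|A)·P(A) / P(B)

P(the test is positive) = 89/100 × 9/100 + 3/100 × 91/100
= 801/10000 + 273/10000 = 537/5000

P(the patient has the disease|the test is positive) = (801/10000) / (537/5000) = 267/358

P(the patient has the disease|the test is positive) = 267/358 ≈ 74.58%


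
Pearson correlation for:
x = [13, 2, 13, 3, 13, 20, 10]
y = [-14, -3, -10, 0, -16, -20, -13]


n=7, Σx=74, Σy=-76, Σxy=-1056, Σx²=1020, Σy²=1130
r = (7×(-1056) - 74×(-76))/√((7×1020 - 74²)(7×1130 - (-76)²))
= -1768/√(1664×2134) = -1768/√3550976 ≈ -1768/1884.4034 ≈ -0.9382

r ≈ -0.9382


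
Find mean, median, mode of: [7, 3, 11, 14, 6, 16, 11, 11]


Sorted: [3, 6, 7, 11, 11, 11, 14, 16]
Mean = 79/8
Median = 11
Freq: {7: 1, 3: 1, 11: 3, 14: 1, 6: 1, 16: 1}
Mode: [11]

Mean=79/8, Median=11, Mode=11


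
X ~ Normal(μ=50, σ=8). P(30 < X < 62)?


z₁=(30-50)/8=-2.5, z₂=(62-50)/8=1.5
P = Φ(1.5) - Φ(-2.5) = 0.933193 - 0.006210 = 0.926983 ≈ 0.9270

P(30 < X < 62) ≈ 0.9270


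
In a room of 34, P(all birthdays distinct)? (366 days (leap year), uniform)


P(all different) = Π(366-i)/366 for i=0..33
= (366/366)×(365/366)×...×(333/366)
= 0.205601

P ≈ 0.2056 ≈ 20.56%


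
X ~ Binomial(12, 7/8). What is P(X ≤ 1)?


P(X ≤ 1) = Σ P(X=i) for i=0..1
P(X=0) = 1/68719476736
P(X=1) = 21/17179869184
Sum = 85/68719476736

P(X ≤ 1) = 85/68719476736 ≈ 0.00%


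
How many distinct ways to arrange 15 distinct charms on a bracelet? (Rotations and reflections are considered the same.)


Free circular arrangements: rotations and reflections both identified.
(n-1)!/2 = 14!/2 = 87178291200/2 = 43589145600

43589145600


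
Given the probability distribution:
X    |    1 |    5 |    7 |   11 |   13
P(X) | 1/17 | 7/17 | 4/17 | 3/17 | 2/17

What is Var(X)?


E[X] = 123/17
E[X²] = 1073/17
Var(X) = E[X²] - (E[X])² = 1073/17 - 15129/289 = 3112/289

Var(X) = 3112/289 ≈ 10.7682


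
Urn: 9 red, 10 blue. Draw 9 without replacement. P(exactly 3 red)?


Hypergeometric: C(9,3)×C(10,6)/C(19,9)
= 84×210/92378 = 8820/46189

P(X=3) = 8820/46189 ≈ 19.10%


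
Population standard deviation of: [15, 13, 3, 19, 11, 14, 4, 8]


Mean = 87/8
  (15-87/8)²=1089/64
  (13-87/8)²=289/64
  (3-87/8)²=3969/64
  (19-87/8)²=4225/64
  (11-87/8)²=1/64
  (14-87/8)²=625/64
  (4-87/8)²=3025/64
  (8-87/8)²=529/64
Σ(x-μ)² = 1719/8
σ² = (1719/8)/8 = 1719/64

σ = √(1719/64) ≈ 5.1826


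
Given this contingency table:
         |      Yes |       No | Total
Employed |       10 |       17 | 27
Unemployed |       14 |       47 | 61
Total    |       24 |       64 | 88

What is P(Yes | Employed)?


P(Yes | Employed) = 10/(10+17) = 10/27

P(Yes|Employed) = 10/27 ≈ 37.04%


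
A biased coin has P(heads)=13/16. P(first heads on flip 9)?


Geometric: P(X=9) = (1-p)^(k-1)×p = (3/16)^8×13/16 = 85293/68719476736

P(X=9) = 85293/68719476736 ≈ 0.00%


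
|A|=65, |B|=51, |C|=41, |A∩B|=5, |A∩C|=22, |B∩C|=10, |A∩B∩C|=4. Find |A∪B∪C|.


|A∪B∪C| = 65+51+41-5-22-10+4 = 124

|A∪B∪C| = 124


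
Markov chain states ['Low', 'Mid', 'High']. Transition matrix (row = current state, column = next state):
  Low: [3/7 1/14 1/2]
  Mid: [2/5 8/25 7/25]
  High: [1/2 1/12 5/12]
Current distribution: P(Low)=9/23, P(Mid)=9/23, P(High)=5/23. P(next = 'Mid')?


P(next=Mid) = Σᵢ P(now=i)×P(i→Mid)
= 9/23×1/14 + 9/23×8/25 + 5/23×1/12
= 9/322 + 72/575 + 5/276 = 8273/48300

P = 8273/48300 ≈ 0.1713


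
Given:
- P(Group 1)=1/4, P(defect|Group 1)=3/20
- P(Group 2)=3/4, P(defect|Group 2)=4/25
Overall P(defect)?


P(B) = Σ P(B|Aᵢ)×P(Aᵢ)
  3/20×1/4 = 3/80
  4/25×3/4 = 3/25
Sum = 63/400

P(defect) = 63/400 ≈ 15.75%


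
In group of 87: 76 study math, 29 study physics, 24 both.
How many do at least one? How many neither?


|A∪B| = 76+29-24 = 81
Neither = 87-81 = 6

At least one: 81; Neither: 6


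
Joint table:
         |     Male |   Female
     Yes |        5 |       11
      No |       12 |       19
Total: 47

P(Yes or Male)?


P(Yes∨Male) = P(Yes) + P(Male) - P(Yes∧Male)
= (16 + 17 - 5)/47 = 28/47

P = 28/47 ≈ 59.57%


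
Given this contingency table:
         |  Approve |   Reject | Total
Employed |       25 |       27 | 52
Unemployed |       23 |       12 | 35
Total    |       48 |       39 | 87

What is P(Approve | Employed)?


P(Approve | Employed) = 25/(25+27) = 25/52

P(Approve|Employed) = 25/52 ≈ 48.08%


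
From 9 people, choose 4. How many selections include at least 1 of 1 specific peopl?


Complement: C(9,4) - C(8,4) = 126 - 70 = 56

56


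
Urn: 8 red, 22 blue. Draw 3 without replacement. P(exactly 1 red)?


Hypergeometric: C(8,1)×C(22,2)/C(30,3)
= 8×231/4060 = 66/145

P(X=1) = 66/145 ≈ 45.52%


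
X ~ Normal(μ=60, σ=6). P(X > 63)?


z = (63-60)/6 = 0.5
P(X > 63) = 1 - P(Z ≤ 0.5) = 1 - 0.6915 = 0.3085

P(X > 63) ≈ 0.3085


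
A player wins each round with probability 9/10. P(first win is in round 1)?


Geometric: P(X=1) = (1-p)^(k-1)×p = (1/10)^0×9/10 = 9/10

P(X=1) = 9/10 ≈ 90.00%


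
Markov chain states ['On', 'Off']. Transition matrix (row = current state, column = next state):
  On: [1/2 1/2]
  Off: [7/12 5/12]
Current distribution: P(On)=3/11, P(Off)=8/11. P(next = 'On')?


P(next=On) = Σᵢ P(now=i)×P(i→On)
= 3/11×1/2 + 8/11×7/12
= 3/22 + 14/33 = 37/66

P = 37/66 ≈ 0.5606


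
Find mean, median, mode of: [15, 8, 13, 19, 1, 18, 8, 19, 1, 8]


Sorted: [1, 1, 8, 8, 8, 13, 15, 18, 19, 19]
Mean = 110/10 = 11
Median = 21/2
Freq: {15: 1, 8: 3, 13: 1, 19: 2, 1: 2, 18: 1}
Mode: [8]

Mean=11, Median=21/2, Mode=8


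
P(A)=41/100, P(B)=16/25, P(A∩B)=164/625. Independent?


P(A)×P(B) = 164/625
P(A∩B) = 164/625
Equal ✓ → Independent

Yes, independent


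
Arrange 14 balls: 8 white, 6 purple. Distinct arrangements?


14!/(8!×6!) = 3003

3003


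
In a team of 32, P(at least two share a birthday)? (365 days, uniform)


P(all different) = Π(365-i)/365 for i=0..31
= 0.246652
P(match) = 1 - 0.246652 = 0.753348

P ≈ 0.7533 ≈ 75.33%


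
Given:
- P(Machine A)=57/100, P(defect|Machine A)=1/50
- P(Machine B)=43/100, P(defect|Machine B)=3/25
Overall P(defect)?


P(B) = Σ P(B|Aᵢ)×P(Aᵢ)
  1/50×57/100 = 57/5000
  3/25×43/100 = 129/2500
Sum = 63/1000

P(defect) = 63/1000 ≈ 6.30%


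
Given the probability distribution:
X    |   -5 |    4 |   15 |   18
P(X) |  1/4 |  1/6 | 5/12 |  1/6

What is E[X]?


E[X] = Σ x·P(X=x)
= (-5)×(1/4) + (4)×(1/6) + (15)×(5/12) + (18)×(1/6)
= 26/3

E[X] = 26/3


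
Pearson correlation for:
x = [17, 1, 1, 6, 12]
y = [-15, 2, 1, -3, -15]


n=5, Σx=37, Σy=-30, Σxy=-450, Σx²=471, Σy²=464
r = (5×(-450) - 37×(-30))/√((5×471 - 37²)(5×464 - (-30)²))
= -1140/√(986×1420) = -1140/√1400120 ≈ -1140/1183.2667 ≈ -0.9634

r ≈ -0.9634


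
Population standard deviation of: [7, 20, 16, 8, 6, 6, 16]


Mean = 79/7
  (7-79/7)²=900/49
  (20-79/7)²=3721/49
  (16-79/7)²=1089/49
  (8-79/7)²=529/49
  (6-79/7)²=1369/49
  (6-79/7)²=1369/49
  (16-79/7)²=1089/49
Σ(x-μ)² = 1438/7
σ² = (1438/7)/7 = 1438/49

σ = √(1438/49) ≈ 5.4173


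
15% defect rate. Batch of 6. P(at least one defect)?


P(all good) = (17/20)^6 = 24137569/64000000
P(≥1 defect) = 39862431/64000000

P = 39862431/64000000 ≈ 62.29%


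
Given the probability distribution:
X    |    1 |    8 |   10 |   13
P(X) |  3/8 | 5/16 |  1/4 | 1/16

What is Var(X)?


E[X] = 99/16
E[X²] = 895/16
Var(X) = E[X²] - (E[X])² = 895/16 - 9801/256 = 4519/256

Var(X) = 4519/256 ≈ 17.6523


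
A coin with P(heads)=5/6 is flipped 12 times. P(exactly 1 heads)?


Binomial: P(X=1) = C(12,1)×p^1×(1-p)^11
= 12 × 5/6 × 1/362797056 = 5/181398528

P(X=1) = 5/181398528 ≈ 0.00%


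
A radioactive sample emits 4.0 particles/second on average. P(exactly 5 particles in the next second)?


Poisson(λ=4.0): P(X=5) = e^(-λ)×λ^k/k!
= e^(-4.0) × 4.0^5 / 5!
≈ 0.01831563889 × 1024 / 120 ≈ 0.156293

P(X=5) ≈ 0.156293 ≈ 15.63%


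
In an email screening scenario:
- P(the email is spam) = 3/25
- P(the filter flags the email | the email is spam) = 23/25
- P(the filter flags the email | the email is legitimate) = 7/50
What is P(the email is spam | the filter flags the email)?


Using Bayes' theorem:
P(A|B) = P(B|A)·P(A) / P(B)

P(the filter flags the email) = 23/25 × 3/25 + 7/50 × 22/25
= 69/625 + 77/625 = 146/625

P(the email is spam|the filter flags the email) = (69/625) / (146/625) = 69/146

P(the email is spam|the filter flags the email) = 69/146 ≈ 47.26%


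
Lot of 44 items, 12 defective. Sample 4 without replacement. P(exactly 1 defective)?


Hypergeometric: C(12,1)×C(32,3)/C(44,4)
= 12×4960/135751 = 59520/135751

P(X=1) = 59520/135751 ≈ 43.84%


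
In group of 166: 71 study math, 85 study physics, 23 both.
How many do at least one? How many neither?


|A∪B| = 71+85-23 = 133
Neither = 166-133 = 33

At least one: 133; Neither: 33


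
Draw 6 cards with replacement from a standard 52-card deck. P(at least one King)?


P(not a King) = 48/52 = 12/13
P(none in 6 draws) = (12/13)^6 = 2985984/4826809
P(≥1 King) = 1 - 2985984/4826809 = 1840825/4826809

P = 1840825/4826809 ≈ 38.14%


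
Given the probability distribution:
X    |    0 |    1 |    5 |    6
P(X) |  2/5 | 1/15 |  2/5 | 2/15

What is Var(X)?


E[X] = 43/15
E[X²] = 223/15
Var(X) = E[X²] - (E[X])² = 223/15 - 1849/225 = 1496/225

Var(X) = 1496/225 ≈ 6.6489


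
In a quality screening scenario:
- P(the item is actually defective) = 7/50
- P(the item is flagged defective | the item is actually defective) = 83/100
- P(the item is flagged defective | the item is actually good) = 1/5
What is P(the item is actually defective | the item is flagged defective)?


Using Bayes' theorem:
P(A|B) = P(B|A)·P(A) / P(B)

P(the item is flagged defective) = 83/100 × 7/50 + 1/5 × 43/50
= 581/5000 + 43/250 = 1441/5000

P(the item is actually defective|the item is flagged defective) = (581/5000) / (1441/5000) = 581/1441

P(the item is actually defective|the item is flagged defective) = 581/1441 ≈ 40.32%


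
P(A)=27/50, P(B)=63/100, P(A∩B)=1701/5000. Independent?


P(A)×P(B) = 1701/5000
P(A∩B) = 1701/5000
Equal ✓ → Independent

Yes, independent


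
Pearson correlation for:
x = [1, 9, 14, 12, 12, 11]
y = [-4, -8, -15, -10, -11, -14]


n=6, Σx=59, Σy=-62, Σxy=-692, Σx²=687, Σy²=722
r = (6×(-692) - 59×(-62))/√((6×687 - 59²)(6×722 - (-62)²))
= -494/√(641×488) = -494/√312808 ≈ -494/559.2924 ≈ -0.8833

r ≈ -0.8833


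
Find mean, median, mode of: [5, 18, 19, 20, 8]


Sorted: [5, 8, 18, 19, 20]
Mean = 70/5 = 14
Median = 18
Freq: {5: 1, 18: 1, 19: 1, 20: 1, 8: 1}
Mode: No mode

Mean=14, Median=18, Mode=No mode


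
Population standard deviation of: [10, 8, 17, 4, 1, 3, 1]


Mean = 44/7
  (10-44/7)²=676/49
  (8-44/7)²=144/49
  (17-44/7)²=5625/49
  (4-44/7)²=256/49
  (1-44/7)²=1369/49
  (3-44/7)²=529/49
  (1-44/7)²=1369/49
Σ(x-μ)² = 1424/7
σ² = (1424/7)/7 = 1424/49

σ = √(1424/49) ≈ 5.3908


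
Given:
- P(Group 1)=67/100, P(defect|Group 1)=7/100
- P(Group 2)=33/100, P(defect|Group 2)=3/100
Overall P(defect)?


P(B) = Σ P(B|Aᵢ)×P(Aᵢ)
  7/100×67/100 = 469/10000
  3/100×33/100 = 99/10000
Sum = 71/1250

P(defect) = 71/1250 ≈ 5.68%


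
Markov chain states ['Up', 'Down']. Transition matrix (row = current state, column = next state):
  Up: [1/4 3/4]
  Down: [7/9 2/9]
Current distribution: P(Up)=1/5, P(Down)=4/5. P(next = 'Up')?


P(next=Up) = Σᵢ P(now=i)×P(i→Up)
= 1/5×1/4 + 4/5×7/9
= 1/20 + 28/45 = 121/180

P = 121/180 ≈ 0.6722


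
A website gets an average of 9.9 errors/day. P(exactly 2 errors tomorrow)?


Poisson(λ=9.9): P(X=2) = e^(-λ)×λ^k/k!
= e^(-9.9) × 9.9^2 / 2!
≈ 5.017468206e-05 × 98.01 / 2 ≈ 0.002459

P(X=2) ≈ 0.002459 ≈ 0.25%


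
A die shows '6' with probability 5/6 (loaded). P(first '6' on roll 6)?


Geometric: P(X=6) = (1-p)^(k-1)×p = (1/6)^5×5/6 = 5/46656

P(X=6) = 5/46656 ≈ 0.01%


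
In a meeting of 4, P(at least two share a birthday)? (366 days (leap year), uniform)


P(all different) = Π(366-i)/366 for i=0..3
= 0.983689
P(match) = 1 - 0.983689 = 0.016311

P ≈ 0.0163 ≈ 1.63%


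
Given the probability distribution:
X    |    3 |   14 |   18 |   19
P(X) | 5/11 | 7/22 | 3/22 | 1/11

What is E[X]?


E[X] = Σ x·P(X=x)
= (3)×(5/11) + (14)×(7/22) + (18)×(3/22) + (19)×(1/11)
= 10

E[X] = 10
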